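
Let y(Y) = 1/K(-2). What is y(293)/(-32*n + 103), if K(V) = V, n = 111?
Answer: 1/6898 ≈ 0.00014497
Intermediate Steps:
y(Y) = -½ (y(Y) = 1/(-2) = -½)
y(293)/(-32*n + 103) = -1/(2*(-32*111 + 103)) = -1/(2*(-3552 + 103)) = -½/(-3449) = -½*(-1/3449) = 1/6898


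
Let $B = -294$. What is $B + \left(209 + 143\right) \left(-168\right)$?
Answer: $-59430$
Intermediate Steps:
$B + \left(209 + 143\right) \left(-168\right) = -294 + \left(209 + 143\right) \left(-168\right) = -294 + 352 \left(-168\right) = -294 - 59136 = -59430$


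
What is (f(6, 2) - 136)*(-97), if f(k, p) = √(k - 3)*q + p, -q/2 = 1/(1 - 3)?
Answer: 12998 - 97*√3 ≈ 12830.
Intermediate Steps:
q = 1 (q = -2/(1 - 3) = -2/(-2) = -2*(-½) = 1)
f(k, p) = p + √(-3 + k) (f(k, p) = √(k - 3)*1 + p = √(-3 + k)*1 + p = √(-3 + k) + p = p + √(-3 + k))
(f(6, 2) - 136)*(-97) = ((2 + √(-3 + 6)) - 136)*(-97) = ((2 + √3) - 136)*(-97) = (-134 + √3)*(-97) = 12998 - 97*√3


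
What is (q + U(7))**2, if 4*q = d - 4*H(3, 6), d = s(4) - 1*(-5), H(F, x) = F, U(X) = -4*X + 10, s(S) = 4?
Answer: 5625/16 ≈ 351.56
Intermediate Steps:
U(X) = 10 - 4*X
d = 9 (d = 4 - 1*(-5) = 4 + 5 = 9)
q = -3/4 (q = (9 - 4*3)/4 = (9 - 12)/4 = (1/4)*(-3) = -3/4 ≈ -0.75000)
(q + U(7))**2 = (-3/4 + (10 - 4*7))**2 = (-3/4 + (10 - 28))**2 = (-3/4 - 18)**2 = (-75/4)**2 = 5625/16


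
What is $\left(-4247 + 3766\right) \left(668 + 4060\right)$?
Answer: $-2274168$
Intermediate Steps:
$\left(-4247 + 3766\right) \left(668 + 4060\right) = \left(-481\right) 4728 = -2274168$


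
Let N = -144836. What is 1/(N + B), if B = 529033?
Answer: 1/384197 ≈ 2.6028e-6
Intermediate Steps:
1/(N + B) = 1/(-144836 + 529033) = 1/384197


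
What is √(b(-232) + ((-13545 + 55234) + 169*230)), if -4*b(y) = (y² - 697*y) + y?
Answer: √26735 ≈ 163.51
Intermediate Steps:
b(y) = 174*y - y²/4 (b(y) = -((y² - 697*y) + y)/4 = -(y² - 696*y)/4 = 174*y - y²/4)
√(b(-232) + ((-13545 + 55234) + 169*230)) = √((¼)*(-232)*(696 - 1*(-232)) + ((-13545 + 55234) + 169*230)) = √((¼)*(-232)*(696 + 232) + (41689 + 38870)) = √((¼)*(-232)*928 + 80559) = √(-53824 + 80559) = √26735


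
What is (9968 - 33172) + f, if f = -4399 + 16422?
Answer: -11181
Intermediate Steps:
f = 12023
(9968 - 33172) + f = (9968 - 33172) + 12023 = -23204 + 12023 = -11181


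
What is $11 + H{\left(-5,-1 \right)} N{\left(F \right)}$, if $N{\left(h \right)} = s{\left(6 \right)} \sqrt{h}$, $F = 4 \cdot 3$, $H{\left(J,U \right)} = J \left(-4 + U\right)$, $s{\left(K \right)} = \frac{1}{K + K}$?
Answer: $11 + \frac{25 \sqrt{3}}{6} \approx 18.217$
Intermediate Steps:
$s{\left(K \right)} = \frac{1}{2 K}$
$F = 12$
$N{\left(h \right)} = \frac{\sqrt{h}}{12}$ ($N{\left(h \right)} = \frac{1}{2 \cdot 6} \sqrt{h} = \frac{1}{2} \cdot \frac{1}{6} \sqrt{h} = \frac{\sqrt{h}}{12}$)
$11 + H{\left(-5,-1 \right)} N{\left(F \right)} = 11 + - 5 \left(-4 - 1\right) \frac{\sqrt{12}}{12} = 11 + \left(-5\right) \left(-5\right) \frac{2 \sqrt{3}}{12} = 11 + 25 \frac{\sqrt{3}}{6} = 11 + \frac{25 \sqrt{3}}{6}$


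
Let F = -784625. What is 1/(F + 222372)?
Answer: -1/562253 ≈ -1.7786e-6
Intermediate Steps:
1/(F + 222372) = 1/(-784625 + 222372) = 1/(-562253) = -1/562253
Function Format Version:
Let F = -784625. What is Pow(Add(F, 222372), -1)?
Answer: Rational(-1, 562253) ≈ -1.7786e-6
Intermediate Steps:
Pow(Add(F, 222372), -1) = Pow(Add(-784625, 222372), -1) = Pow(-562253, -1) = Rational(-1, 562253)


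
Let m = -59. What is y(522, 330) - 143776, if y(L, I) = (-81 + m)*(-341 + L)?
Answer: -169116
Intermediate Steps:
y(L, I) = 47740 - 140*L (y(L, I) = (-81 - 59)*(-341 + L) = -140*(-341 + L) = 47740 - 140*L)
y(522, 330) - 143776 = (47740 - 140*522) - 143776 = (47740 - 73080) - 143776 = -25340 - 143776 = -169116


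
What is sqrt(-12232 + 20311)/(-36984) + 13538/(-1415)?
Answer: -13538/1415 - sqrt(8079)/36984 ≈ -9.5699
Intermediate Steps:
sqrt(-12232 + 20311)/(-36984) + 13538/(-1415) = sqrt(8079)*(-1/36984) + 13538*(-1/1415) = -sqrt(8079)/36984 - 13538/1415 = -13538/1415 - sqrt(8079)/36984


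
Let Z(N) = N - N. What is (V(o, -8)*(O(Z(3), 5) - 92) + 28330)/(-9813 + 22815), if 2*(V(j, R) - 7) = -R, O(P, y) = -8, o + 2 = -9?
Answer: 13615/6501 ≈ 2.0943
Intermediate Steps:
Z(N) = 0
o = -11 (o = -2 - 9 = -11)
V(j, R) = 7 - R/2 (V(j, R) = 7 + (-R)/2 = 7 - R/2)
(V(o, -8)*(O(Z(3), 5) - 92) + 28330)/(-9813 + 22815) = ((7 - ½*(-8))*(-8 - 92) + 28330)/(-9813 + 22815) = ((7 + 4)*(-100) + 28330)/13002 = (11*(-100) + 28330)*(1/13002) = (-1100 + 28330)*(1/13002) = 27230*(1/13002) = 13615/6501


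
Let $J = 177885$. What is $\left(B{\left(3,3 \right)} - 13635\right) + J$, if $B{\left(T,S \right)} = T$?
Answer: $164253$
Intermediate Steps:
$\left(B{\left(3,3 \right)} - 13635\right) + J = \left(3 - 13635\right) + 177885 = -13632 + 177885 = 164253$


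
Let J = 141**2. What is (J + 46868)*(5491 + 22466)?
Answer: 1866101793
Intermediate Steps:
J = 19881
(J + 46868)*(5491 + 22466) = (19881 + 46868)*(5491 + 22466) = 66749*27957 = 1866101793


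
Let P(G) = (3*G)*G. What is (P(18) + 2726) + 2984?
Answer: 6682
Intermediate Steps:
P(G) = 3*G**2
(P(18) + 2726) + 2984 = (3*18**2 + 2726) + 2984 = (3*324 + 2726) + 2984 = (972 + 2726) + 2984 = 3698 + 2984 = 6682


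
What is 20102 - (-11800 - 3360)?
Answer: 35262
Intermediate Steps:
20102 - (-11800 - 3360) = 20102 - 1*(-15160) = 20102 + 15160 = 35262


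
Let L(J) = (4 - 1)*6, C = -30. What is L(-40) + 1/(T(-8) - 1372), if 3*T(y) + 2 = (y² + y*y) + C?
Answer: 24119/1340 ≈ 17.999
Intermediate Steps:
L(J) = 18 (L(J) = 3*6 = 18)
T(y) = -32/3 + 2*y²/3 (T(y) = -⅔ + ((y² + y*y) - 30)/3 = -⅔ + ((y² + y²) - 30)/3 = -⅔ + (2*y² - 30)/3 = -⅔ + (-30 + 2*y²)/3 = -⅔ + (-10 + 2*y²/3) = -32/3 + 2*y²/3)
L(-40) + 1/(T(-8) - 1372) = 18 + 1/((-32/3 + (⅔)*(-8)²) - 1372) = 18 + 1/((-32/3 + (⅔)*64) - 1372) = 18 + 1/((-32/3 + 128/3) - 1372) = 18 + 1/(32 - 1372) = 18 + 1/(-1340) = 18 - 1/1340 = 24119/1340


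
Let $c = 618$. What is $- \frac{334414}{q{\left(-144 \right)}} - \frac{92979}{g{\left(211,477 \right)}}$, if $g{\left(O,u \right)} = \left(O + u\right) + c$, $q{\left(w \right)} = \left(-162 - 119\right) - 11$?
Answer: $\frac{51199352}{47669} \approx 1074.1$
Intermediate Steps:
$q{\left(w \right)} = -292$ ($q{\left(w \right)} = -281 - 11 = -292$)
$g{\left(O,u \right)} = 618 + O + u$ ($g{\left(O,u \right)} = \left(O + u\right) + 618 = 618 + O + u$)
$- \frac{334414}{q{\left(-144 \right)}} - \frac{92979}{g{\left(211,477 \right)}} = - \frac{334414}{-292} - \frac{92979}{618 + 211 + 477} = \left(-334414\right) \left(- \frac{1}{292}\right) - \frac{92979}{1306} = \frac{167207}{146} - \frac{92979}{1306} = \frac{51199352}{47669}$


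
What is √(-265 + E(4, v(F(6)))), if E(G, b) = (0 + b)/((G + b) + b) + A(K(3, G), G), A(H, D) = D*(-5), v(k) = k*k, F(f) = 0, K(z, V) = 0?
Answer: I*√285 ≈ 16.882*I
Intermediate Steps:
v(k) = k²
A(H, D) = -5*D
E(G, b) = -5*G + b/(G + 2*b) (E(G, b) = (0 + b)/((G + b) + b) - 5*G = b/(G + 2*b) - 5*G = -5*G + b/(G + 2*b))
√(-265 + E(4, v(F(6)))) = √(-265 + (0² - 5*4² - 10*4*0²)/(4 + 2*0²)) = √(-265 + (0 - 5*16 - 10*4*0)/(4 + 2*0)) = √(-265 + (0 - 80 + 0)/(4 + 0)) = √(-265 - 80/4) = √(-265 + (¼)*(-80)) = √(-265 - 20) = √(-285) = I*√285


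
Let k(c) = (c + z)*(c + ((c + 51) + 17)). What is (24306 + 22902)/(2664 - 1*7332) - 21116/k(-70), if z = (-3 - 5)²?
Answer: -2478403/42012 ≈ -58.993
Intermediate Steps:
z = 64 (z = (-8)² = 64)
k(c) = (64 + c)*(68 + 2*c) (k(c) = (c + 64)*(c + ((c + 51) + 17)) = (64 + c)*(c + ((51 + c) + 17)) = (64 + c)*(c + (68 + c)) = (64 + c)*(68 + 2*c))
(24306 + 22902)/(2664 - 1*7332) - 21116/k(-70) = (24306 + 22902)/(2664 - 1*7332) - 21116/(4352 + 2*(-70)² + 196*(-70)) = 47208/(2664 - 7332) - 21116/(4352 + 2*4900 - 13720) = 47208/(-4668) - 21116/(4352 + 9800 - 13720) = 47208*(-1/4668) - 21116/432 = -3934/389 - 21116*1/432 = -3934/389 - 5279/108 = -2478403/42012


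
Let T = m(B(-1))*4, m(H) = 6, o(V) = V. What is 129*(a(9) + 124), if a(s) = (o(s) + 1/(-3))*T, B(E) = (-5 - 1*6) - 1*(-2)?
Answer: 42828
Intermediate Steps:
B(E) = -9 (B(E) = (-5 - 6) + 2 = -11 + 2 = -9)
T = 24 (T = 6*4 = 24)
a(s) = -8 + 24*s (a(s) = (s + 1/(-3))*24 = (s - ⅓)*24 = (-⅓ + s)*24 = -8 + 24*s)
129*(a(9) + 124) = 129*((-8 + 24*9) + 124) = 129*((-8 + 216) + 124) = 129*(208 + 124) = 129*332 = 42828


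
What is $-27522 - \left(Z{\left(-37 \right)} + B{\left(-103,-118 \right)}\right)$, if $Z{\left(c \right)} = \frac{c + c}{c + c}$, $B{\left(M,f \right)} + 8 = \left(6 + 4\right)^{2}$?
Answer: $-27615$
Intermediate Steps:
$B{\left(M,f \right)} = 92$ ($B{\left(M,f \right)} = -8 + \left(6 + 4\right)^{2} = -8 + 10^{2} = -8 + 100 = 92$)
$Z{\left(c \right)} = 1$ ($Z{\left(c \right)} = \frac{2 c}{2 c} = 2 c \frac{1}{2 c} = 1$)
$-27522 - \left(Z{\left(-37 \right)} + B{\left(-103,-118 \right)}\right) = -27522 - \left(1 + 92\right) = -27522 - 93 = -27615$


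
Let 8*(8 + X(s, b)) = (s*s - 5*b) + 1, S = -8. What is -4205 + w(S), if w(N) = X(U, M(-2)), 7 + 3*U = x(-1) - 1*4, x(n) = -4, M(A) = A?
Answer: -8417/2 ≈ -4208.5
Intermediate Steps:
U = -5 (U = -7/3 + (-4 - 1*4)/3 = -7/3 + (-4 - 4)/3 = -7/3 + (⅓)*(-8) = -7/3 - 8/3 = -5)
X(s, b) = -63/8 - 5*b/8 + s²/8 (X(s, b) = -8 + ((s*s - 5*b) + 1)/8 = -8 + ((s² - 5*b) + 1)/8 = -8 + (1 + s² - 5*b)/8 = -8 + (⅛ - 5*b/8 + s²/8) = -63/8 - 5*b/8 + s²/8)
w(N) = -7/2 (w(N) = -63/8 - 5/8*(-2) + (⅛)*(-5)² = -63/8 + 5/4 + (⅛)*25 = -63/8 + 5/4 + 25/8 = -7/2)
-4205 + w(S) = -4205 - 7/2 = -8417/2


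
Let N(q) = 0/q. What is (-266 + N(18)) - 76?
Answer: -342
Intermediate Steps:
N(q) = 0
(-266 + N(18)) - 76 = (-266 + 0) - 76 = -266 - 76 = -342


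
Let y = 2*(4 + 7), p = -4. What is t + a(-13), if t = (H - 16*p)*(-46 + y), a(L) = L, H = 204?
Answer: -6445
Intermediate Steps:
y = 22 (y = 2*11 = 22)
t = -6432 (t = (204 - 16*(-4))*(-46 + 22) = (204 + 64)*(-24) = 268*(-24) = -6432)
t + a(-13) = -6432 - 13 = -6445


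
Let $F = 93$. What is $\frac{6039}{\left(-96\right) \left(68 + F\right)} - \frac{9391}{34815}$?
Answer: $- \frac{118465027}{179366880} \approx -0.66046$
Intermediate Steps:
$\frac{6039}{\left(-96\right) \left(68 + F\right)} - \frac{9391}{34815} = \frac{6039}{\left(-96\right) \left(68 + 93\right)} - \frac{9391}{34815} = \frac{6039}{\left(-96\right) 161} - \frac{9391}{34815} = \frac{6039}{-15456} - \frac{9391}{34815} = 6039 \left(- \frac{1}{15456}\right) - \frac{9391}{34815} = - \frac{2013}{5152} - \frac{9391}{34815} = - \frac{118465027}{179366880}$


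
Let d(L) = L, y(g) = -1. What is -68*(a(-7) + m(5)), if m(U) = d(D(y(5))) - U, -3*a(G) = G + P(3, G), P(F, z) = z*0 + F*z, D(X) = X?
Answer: -680/3 ≈ -226.67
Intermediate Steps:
P(F, z) = F*z (P(F, z) = 0 + F*z = F*z)
a(G) = -4*G/3 (a(G) = -(G + 3*G)/3 = -4*G/3)
m(U) = -1 - U
-68*(a(-7) + m(5)) = -68*(-4/3*(-7) + (-1 - 1*5)) = -68*(28/3 + (-1 - 5)) = -68*(28/3 - 6) = -68*10/3 = -680/3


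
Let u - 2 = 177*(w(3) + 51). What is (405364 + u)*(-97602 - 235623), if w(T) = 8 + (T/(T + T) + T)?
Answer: -277528773825/2 ≈ -1.3876e+11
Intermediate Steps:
w(T) = 17/2 + T (w(T) = 8 + (T/((2*T)) + T) = 8 + (T*(1/(2*T)) + T) = 8 + (½ + T) = 17/2 + T)
u = 22129/2 (u = 2 + 177*((17/2 + 3) + 51) = 2 + 177*(23/2 + 51) = 2 + 177*(125/2) = 2 + 22125/2 = 22129/2 ≈ 11065.)
(405364 + u)*(-97602 - 235623) = (405364 + 22129/2)*(-97602 - 235623) = (832857/2)*(-333225) = -277528773825/2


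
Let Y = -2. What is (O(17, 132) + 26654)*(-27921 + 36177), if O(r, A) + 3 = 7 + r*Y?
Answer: 219807744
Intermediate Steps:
O(r, A) = 4 - 2*r (O(r, A) = -3 + (7 + r*(-2)) = -3 + (7 - 2*r) = 4 - 2*r)
(O(17, 132) + 26654)*(-27921 + 36177) = ((4 - 2*17) + 26654)*(-27921 + 36177) = ((4 - 34) + 26654)*8256 = (-30 + 26654)*8256 = 26624*8256 = 219807744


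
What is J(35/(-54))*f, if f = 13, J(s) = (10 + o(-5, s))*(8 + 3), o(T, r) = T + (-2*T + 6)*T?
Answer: -10725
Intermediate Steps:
o(T, r) = T + T*(6 - 2*T) (o(T, r) = T + (6 - 2*T)*T = T + T*(6 - 2*T))
J(s) = -825 (J(s) = (10 - 5*(7 - 2*(-5)))*(8 + 3) = (10 - 5*(7 + 10))*11 = (10 - 5*17)*11 = (10 - 85)*11 = -75*11 = -825)
J(35/(-54))*f = -825*13 = -10725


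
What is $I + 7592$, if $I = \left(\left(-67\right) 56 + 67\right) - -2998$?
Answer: $6905$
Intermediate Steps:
$I = -687$ ($I = \left(-3752 + 67\right) + 2998 = -3685 + 2998 = -687$)
$I + 7592 = -687 + 7592 = 6905$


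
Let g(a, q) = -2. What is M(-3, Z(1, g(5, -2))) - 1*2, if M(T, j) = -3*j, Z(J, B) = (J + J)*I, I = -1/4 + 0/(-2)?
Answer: -½ ≈ -0.50000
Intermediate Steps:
I = -¼ (I = -1*¼ + 0*(-½) = -¼ + 0 = -¼ ≈ -0.25000)
Z(J, B) = -J/2 (Z(J, B) = (J + J)*(-¼) = (2*J)*(-¼) = -J/2)
M(-3, Z(1, g(5, -2))) - 1*2 = -(-3)/2 - 1*2 = -3*(-½) - 2 = 3/2 - 2 = -½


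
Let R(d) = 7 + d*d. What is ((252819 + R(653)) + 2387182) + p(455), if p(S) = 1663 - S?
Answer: 3067625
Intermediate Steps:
R(d) = 7 + d²
((252819 + R(653)) + 2387182) + p(455) = ((252819 + (7 + 653²)) + 2387182) + (1663 - 1*455) = ((252819 + (7 + 426409)) + 2387182) + (1663 - 455) = ((252819 + 426416) + 2387182) + 1208 = (679235 + 2387182) + 1208 = 3066417 + 1208 = 3067625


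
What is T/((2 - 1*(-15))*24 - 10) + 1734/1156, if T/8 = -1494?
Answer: -11355/398 ≈ -28.530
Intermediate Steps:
T = -11952 (T = 8*(-1494) = -11952)
T/((2 - 1*(-15))*24 - 10) + 1734/1156 = -11952/((2 - 1*(-15))*24 - 10) + 1734/1156 = -11952/((2 + 15)*24 - 10) + 1734*(1/1156) = -11952/(17*24 - 10) + 3/2 = -11952/(408 - 10) + 3/2 = -11952/398 + 3/2 = -11952*1/398 + 3/2 = -5976/199 + 3/2 = -11355/398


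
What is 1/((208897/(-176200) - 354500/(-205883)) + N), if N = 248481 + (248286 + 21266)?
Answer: 36276584600/18792487404650749 ≈ 1.9304e-6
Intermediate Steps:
N = 518033 (N = 248481 + 269552 = 518033)
1/((208897/(-176200) - 354500/(-205883)) + N) = 1/((208897/(-176200) - 354500/(-205883)) + 518033) = 1/((208897*(-1/176200) - 354500*(-1/205883)) + 518033) = 1/((-208897/176200 + 354500/205883) + 518033) = 1/(19454558949/36276584600 + 518033) = 1/(18792487404650749/36276584600) = 36276584600/18792487404650749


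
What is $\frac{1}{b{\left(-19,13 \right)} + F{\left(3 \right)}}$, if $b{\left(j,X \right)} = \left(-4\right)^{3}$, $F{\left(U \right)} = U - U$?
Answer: $- \frac{1}{64} \approx -0.015625$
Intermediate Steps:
$F{\left(U \right)} = 0$
$b{\left(j,X \right)} = -64$
$\frac{1}{b{\left(-19,13 \right)} + F{\left(3 \right)}} = \frac{1}{-64 + 0} = \frac{1}{-64} = - \frac{1}{64}$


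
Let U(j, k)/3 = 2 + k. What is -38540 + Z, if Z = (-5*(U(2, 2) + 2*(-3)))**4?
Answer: 771460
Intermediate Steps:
U(j, k) = 6 + 3*k (U(j, k) = 3*(2 + k) = 6 + 3*k)
Z = 810000 (Z = (-5*((6 + 3*2) + 2*(-3)))**4 = (-5*((6 + 6) - 6))**4 = (-5*(12 - 6))**4 = (-5*6)**4 = (-30)**4 = 810000)
-38540 + Z = -38540 + 810000 = 771460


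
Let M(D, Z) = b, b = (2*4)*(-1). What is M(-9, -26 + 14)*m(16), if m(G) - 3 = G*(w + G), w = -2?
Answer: -1816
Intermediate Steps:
m(G) = 3 + G*(-2 + G)
b = -8 (b = 8*(-1) = -8)
M(D, Z) = -8
M(-9, -26 + 14)*m(16) = -8*(3 + 16**2 - 2*16) = -8*(3 + 256 - 32) = -8*227 = -1816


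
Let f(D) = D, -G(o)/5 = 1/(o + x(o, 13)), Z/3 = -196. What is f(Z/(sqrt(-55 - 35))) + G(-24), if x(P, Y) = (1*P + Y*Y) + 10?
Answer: -5/131 + 98*I*sqrt(10)/5 ≈ -0.038168 + 61.981*I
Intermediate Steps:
Z = -588 (Z = 3*(-196) = -588)
x(P, Y) = 10 + P + Y**2 (x(P, Y) = (P + Y**2) + 10 = 10 + P + Y**2)
G(o) = -5/(179 + 2*o) (G(o) = -5/(o + (10 + o + 13**2)) = -5/(o + (10 + o + 169)) = -5/(o + (179 + o)) = -5/(179 + 2*o))
f(Z/(sqrt(-55 - 35))) + G(-24) = -588/sqrt(-55 - 35) - 5/(179 + 2*(-24)) = -588*(-I*sqrt(10)/30) - 5/(179 - 48) = -588*(-I*sqrt(10)/30) - 5/131 = -(-98)*I*sqrt(10)/5 - 5*1/131 = 98*I*sqrt(10)/5 - 5/131 = -5/131 + 98*I*sqrt(10)/5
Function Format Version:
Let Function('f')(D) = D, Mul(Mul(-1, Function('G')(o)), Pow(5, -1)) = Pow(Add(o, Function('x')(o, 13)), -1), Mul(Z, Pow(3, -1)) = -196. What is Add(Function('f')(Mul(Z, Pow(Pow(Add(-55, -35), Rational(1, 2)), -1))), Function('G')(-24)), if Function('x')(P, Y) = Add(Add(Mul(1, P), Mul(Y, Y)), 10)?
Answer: Add(Rational(-5, 131), Mul(Rational(98, 5), I, Pow(10, Rational(1, 2)))) ≈ Add(-0.038168, Mul(61.981, I))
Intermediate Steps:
Z = -588 (Z = Mul(3, -196) = -588)
Function('x')(P, Y) = Add(10, P, Pow(Y, 2)) (Function('x')(P, Y) = Add(Add(P, Pow(Y, 2)), 10) = Add(10, P, Pow(Y, 2)))
Function('G')(o) = Mul(-5, Pow(Add(179, Mul(2, o)), -1)) (Function('G')(o) = Mul(-5, Pow(Add(o, Add(10, o, Pow(13, 2))), -1)) = Mul(-5, Pow(Add(o, Add(10, o, 169)), -1)) = Mul(-5, Pow(Add(o, Add(179, o)), -1)) = Mul(-5, Pow(Add(179, Mul(2, o)), -1)))
Add(Function('f')(Mul(Z, Pow(Pow(Add(-55, -35), Rational(1, 2)), -1))), Function('G')(-24)) = Add(Mul(-588, Pow(Pow(Add(-55, -35), Rational(1, 2)), -1)), Mul(-5, Pow(Add(179, Mul(2, -24)), -1))) = Add(Mul(-588, Pow(Pow(-90, Rational(1, 2)), -1)), Mul(-5, Pow(Add(179, -48), -1))) = Add(Mul(-588, Pow(Mul(3, I, Pow(10, Rational(1, 2))), -1)), Mul(-5, Pow(131, -1))) = Add(Mul(-588, Mul(Rational(-1, 30), I, Pow(10, Rational(1, 2)))), Mul(-5, Rational(1, 131))) = Add(Mul(Rational(98, 5), I, Pow(10, Rational(1, 2))), Rational(-5, 131)) = Add(Rational(-5, 131), Mul(Rational(98, 5), I, Pow(10, Rational(1, 2))))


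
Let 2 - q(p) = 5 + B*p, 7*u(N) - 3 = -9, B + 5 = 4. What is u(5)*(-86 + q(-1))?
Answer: 540/7 ≈ 77.143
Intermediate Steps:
B = -1 (B = -5 + 4 = -1)
u(N) = -6/7 (u(N) = 3/7 + (⅐)*(-9) = 3/7 - 9/7 = -6/7)
q(p) = -3 + p (q(p) = 2 - (5 - p) = 2 + (-5 + p) = -3 + p)
u(5)*(-86 + q(-1)) = -6*(-86 + (-3 - 1))/7 = -6*(-86 - 4)/7 = -6/7*(-90) = 540/7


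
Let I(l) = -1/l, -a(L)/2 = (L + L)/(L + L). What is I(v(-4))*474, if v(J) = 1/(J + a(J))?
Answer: 2844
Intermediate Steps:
a(L) = -2 (a(L) = -2*(L + L)/(L + L) = -2*2*L/(2*L) = -2*2*L*1/(2*L) = -2*1 = -2)
v(J) = 1/(-2 + J) (v(J) = 1/(J - 2) = 1/(-2 + J))
I(v(-4))*474 = -1/(1/(-2 - 4))*474 = -1/(1/(-6))*474 = -1/(-1/6)*474 = -1*(-6)*474 = 6*474 = 2844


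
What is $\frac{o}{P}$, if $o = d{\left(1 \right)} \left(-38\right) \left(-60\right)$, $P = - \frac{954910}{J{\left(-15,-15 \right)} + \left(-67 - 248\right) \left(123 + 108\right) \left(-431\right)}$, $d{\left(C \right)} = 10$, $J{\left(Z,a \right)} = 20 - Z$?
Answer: $- \frac{71504790000}{95491} \approx -7.4881 \cdot 10^{5}$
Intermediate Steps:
$P = - \frac{95491}{3136175}$ ($P = - \frac{954910}{\left(20 - -15\right) + \left(-67 - 248\right) \left(123 + 108\right) \left(-431\right)} = - \frac{954910}{\left(20 + 15\right) + \left(-315\right) 231 \left(-431\right)} = - \frac{954910}{35 - -31361715} = - \frac{954910}{35 + 31361715} = - \frac{954910}{31361750} = \left(-954910\right) \frac{1}{31361750} = - \frac{95491}{3136175} \approx -0.030448$)
$o = 22800$ ($o = 10 \left(-38\right) \left(-60\right) = \left(-380\right) \left(-60\right) = 22800$)
$\frac{o}{P} = \frac{22800}{- \frac{95491}{3136175}} = 22800 \left(- \frac{3136175}{95491}\right) = - \frac{71504790000}{95491}$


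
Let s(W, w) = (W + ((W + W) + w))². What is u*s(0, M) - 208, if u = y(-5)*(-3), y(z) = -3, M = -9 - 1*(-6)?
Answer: -127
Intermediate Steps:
M = -3 (M = -9 + 6 = -3)
s(W, w) = (w + 3*W)² (s(W, w) = (W + (2*W + w))² = (W + (w + 2*W))² = (w + 3*W)²)
u = 9 (u = -3*(-3) = 9)
u*s(0, M) - 208 = 9*(-3 + 3*0)² - 208 = 9*(-3 + 0)² - 208 = 9*(-3)² - 208 = 9*9 - 208 = 81 - 208 = -127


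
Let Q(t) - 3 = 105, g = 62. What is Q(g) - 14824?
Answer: -14716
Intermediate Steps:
Q(t) = 108 (Q(t) = 3 + 105 = 108)
Q(g) - 14824 = 108 - 14824 = -14716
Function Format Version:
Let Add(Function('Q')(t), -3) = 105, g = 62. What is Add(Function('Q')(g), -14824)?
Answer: -14716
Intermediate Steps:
Function('Q')(t) = 108 (Function('Q')(t) = Add(3, 105) = 108)
Add(Function('Q')(g), -14824) = Add(108, -14824) = -14716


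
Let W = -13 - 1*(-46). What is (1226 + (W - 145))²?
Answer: 1240996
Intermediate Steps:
W = 33 (W = -13 + 46 = 33)
(1226 + (W - 145))² = (1226 + (33 - 145))² = (1226 - 112)² = 1114² = 1240996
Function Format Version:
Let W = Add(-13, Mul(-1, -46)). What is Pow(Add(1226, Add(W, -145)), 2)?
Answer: 1240996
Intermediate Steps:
W = 33 (W = Add(-13, 46) = 33)
Pow(Add(1226, Add(W, -145)), 2) = Pow(Add(1226, Add(33, -145)), 2) = Pow(Add(1226, -112), 2) = Pow(1114, 2) = 1240996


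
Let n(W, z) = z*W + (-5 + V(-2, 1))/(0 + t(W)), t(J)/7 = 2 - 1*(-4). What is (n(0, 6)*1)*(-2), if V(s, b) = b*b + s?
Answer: 2/7 ≈ 0.28571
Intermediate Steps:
V(s, b) = s + b² (V(s, b) = b² + s = s + b²)
t(J) = 42 (t(J) = 7*(2 - 1*(-4)) = 7*(2 + 4) = 7*6 = 42)
n(W, z) = -⅐ + W*z (n(W, z) = z*W + (-5 + (-2 + 1²))/(0 + 42) = W*z + (-5 + (-2 + 1))/42 = W*z + (-5 - 1)*(1/42) = W*z - 6*1/42 = W*z - ⅐ = -⅐ + W*z)
(n(0, 6)*1)*(-2) = ((-⅐ + 0*6)*1)*(-2) = ((-⅐ + 0)*1)*(-2) = -⅐*1*(-2) = -⅐*(-2) = 2/7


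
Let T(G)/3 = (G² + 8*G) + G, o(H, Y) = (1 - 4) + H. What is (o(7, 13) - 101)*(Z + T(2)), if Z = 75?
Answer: -13677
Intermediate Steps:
o(H, Y) = -3 + H
T(G) = 3*G² + 27*G (T(G) = 3*((G² + 8*G) + G) = 3*(G² + 9*G) = 3*G² + 27*G)
(o(7, 13) - 101)*(Z + T(2)) = ((-3 + 7) - 101)*(75 + 3*2*(9 + 2)) = (4 - 101)*(75 + 3*2*11) = -97*(75 + 66) = -97*141 = -13677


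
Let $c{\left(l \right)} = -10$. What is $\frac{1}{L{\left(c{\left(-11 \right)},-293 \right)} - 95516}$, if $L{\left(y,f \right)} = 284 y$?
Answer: $- \frac{1}{98356} \approx -1.0167 \cdot 10^{-5}$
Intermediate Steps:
$\frac{1}{L{\left(c{\left(-11 \right)},-293 \right)} - 95516} = \frac{1}{284 \left(-10\right) - 95516} = \frac{1}{-2840 - 95516} = \frac{1}{-98356} = - \frac{1}{98356}$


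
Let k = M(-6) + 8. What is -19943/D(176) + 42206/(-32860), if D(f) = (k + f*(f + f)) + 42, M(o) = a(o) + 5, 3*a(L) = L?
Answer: -327231001/203748430 ≈ -1.6061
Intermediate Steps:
a(L) = L/3
M(o) = 5 + o/3 (M(o) = o/3 + 5 = 5 + o/3)
k = 11 (k = (5 + (1/3)*(-6)) + 8 = (5 - 2) + 8 = 3 + 8 = 11)
D(f) = 53 + 2*f**2 (D(f) = (11 + f*(f + f)) + 42 = (11 + f*(2*f)) + 42 = (11 + 2*f**2) + 42 = 53 + 2*f**2)
-19943/D(176) + 42206/(-32860) = -19943/(53 + 2*176**2) + 42206/(-32860) = -19943/(53 + 2*30976) + 42206*(-1/32860) = -19943/(53 + 61952) - 21103/16430 = -19943/62005 - 21103/16430 = -327231001/203748430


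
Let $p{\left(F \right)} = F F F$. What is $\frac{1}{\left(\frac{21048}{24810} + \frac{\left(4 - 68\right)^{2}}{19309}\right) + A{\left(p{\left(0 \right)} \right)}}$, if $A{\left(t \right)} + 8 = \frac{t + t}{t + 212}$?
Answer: $- \frac{79842715}{554068788} \approx -0.1441$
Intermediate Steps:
$p{\left(F \right)} = F^{3}$ ($p{\left(F \right)} = F^{2} F = F^{3}$)
$A{\left(t \right)} = -8 + \frac{2 t}{212 + t}$ ($A{\left(t \right)} = -8 + \frac{t + t}{t + 212} = -8 + \frac{2 t}{212 + t}$)
$\frac{1}{\left(\frac{21048}{24810} + \frac{\left(4 - 68\right)^{2}}{19309}\right) + A{\left(p{\left(0 \right)} \right)}} = \frac{1}{\left(\frac{21048}{24810} + \frac{\left(4 - 68\right)^{2}}{19309}\right) + \frac{2 \left(-848 - 3 \cdot 0^{3}\right)}{212 + 0^{3}}} = \frac{1}{\left(21048 \cdot \frac{1}{24810} + \left(-64\right)^{2} \cdot \frac{1}{19309}\right) + \frac{2 \left(-848 - 0\right)}{212 + 0}} = \frac{1}{\left(\frac{3508}{4135} + 4096 \cdot \frac{1}{19309}\right) + \frac{2 \left(-848 + 0\right)}{212}} = \frac{1}{\left(\frac{3508}{4135} + \frac{4096}{19309}\right) + 2 \cdot \frac{1}{212} \left(-848\right)} = \frac{1}{\frac{84672932}{79842715} - 8} = \frac{1}{- \frac{554068788}{79842715}} = - \frac{79842715}{554068788}$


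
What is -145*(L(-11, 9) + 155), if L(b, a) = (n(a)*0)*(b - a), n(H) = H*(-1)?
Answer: -22475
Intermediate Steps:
n(H) = -H
L(b, a) = 0 (L(b, a) = (-a*0)*(b - a) = 0*(b - a) = 0)
-145*(L(-11, 9) + 155) = -145*(0 + 155) = -145*155 = -22475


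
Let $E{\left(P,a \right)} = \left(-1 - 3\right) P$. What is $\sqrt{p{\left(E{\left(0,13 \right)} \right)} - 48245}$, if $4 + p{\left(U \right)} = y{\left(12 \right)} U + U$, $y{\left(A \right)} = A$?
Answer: $3 i \sqrt{5361} \approx 219.66 i$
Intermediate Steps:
$E{\left(P,a \right)} = - 4 P$
$p{\left(U \right)} = -4 + 13 U$ ($p{\left(U \right)} = -4 + \left(12 U + U\right) = -4 + 13 U$)
$\sqrt{p{\left(E{\left(0,13 \right)} \right)} - 48245} = \sqrt{\left(-4 + 13 \left(\left(-4\right) 0\right)\right) - 48245} = \sqrt{\left(-4 + 13 \cdot 0\right) - 48245} = \sqrt{\left(-4 + 0\right) - 48245} = \sqrt{-4 - 48245} = \sqrt{-48249} = 3 i \sqrt{5361}$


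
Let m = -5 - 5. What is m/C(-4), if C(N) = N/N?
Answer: -10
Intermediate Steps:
C(N) = 1
m = -10
m/C(-4) = -10/1 = -10*1 = -10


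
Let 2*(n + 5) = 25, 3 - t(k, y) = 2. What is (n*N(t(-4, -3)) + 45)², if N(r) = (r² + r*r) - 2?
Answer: 2025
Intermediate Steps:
t(k, y) = 1 (t(k, y) = 3 - 1*2 = 3 - 2 = 1)
N(r) = -2 + 2*r² (N(r) = (r² + r²) - 2 = 2*r² - 2 = -2 + 2*r²)
n = 15/2 (n = -5 + (½)*25 = -5 + 25/2 = 15/2 ≈ 7.5000)
(n*N(t(-4, -3)) + 45)² = (15*(-2 + 2*1²)/2 + 45)² = (15*(-2 + 2*1)/2 + 45)² = (15*(-2 + 2)/2 + 45)² = ((15/2)*0 + 45)² = (0 + 45)² = 45² = 2025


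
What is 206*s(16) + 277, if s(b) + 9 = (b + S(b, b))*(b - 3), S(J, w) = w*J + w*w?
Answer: 1412407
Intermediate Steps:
S(J, w) = w**2 + J*w (S(J, w) = J*w + w**2 = w**2 + J*w)
s(b) = -9 + (-3 + b)*(b + 2*b**2) (s(b) = -9 + (b + b*(b + b))*(b - 3) = -9 + (b + b*(2*b))*(-3 + b) = -9 + (b + 2*b**2)*(-3 + b) = -9 + (-3 + b)*(b + 2*b**2))
206*s(16) + 277 = 206*(-9 - 5*16**2 - 3*16 + 2*16**3) + 277 = 206*(-9 - 5*256 - 48 + 2*4096) + 277 = 206*(-9 - 1280 - 48 + 8192) + 277 = 206*6855 + 277 = 1412130 + 277 = 1412407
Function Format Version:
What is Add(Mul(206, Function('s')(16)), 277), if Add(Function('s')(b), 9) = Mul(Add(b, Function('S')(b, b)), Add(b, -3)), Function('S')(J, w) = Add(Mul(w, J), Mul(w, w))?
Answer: 1412407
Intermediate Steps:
Function('S')(J, w) = Add(Pow(w, 2), Mul(J, w)) (Function('S')(J, w) = Add(Mul(J, w), Pow(w, 2)) = Add(Pow(w, 2), Mul(J, w)))
Function('s')(b) = Add(-9, Mul(Add(-3, b), Add(b, Mul(2, Pow(b, 2))))) (Function('s')(b) = Add(-9, Mul(Add(b, Mul(b, Add(b, b))), Add(b, -3))) = Add(-9, Mul(Add(b, Mul(b, Mul(2, b))), Add(-3, b))) = Add(-9, Mul(Add(b, Mul(2, Pow(b, 2))), Add(-3, b))) = Add(-9, Mul(Add(-3, b), Add(b, Mul(2, Pow(b, 2))))))
Add(Mul(206, Function('s')(16)), 277) = Add(Mul(206, Add(-9, Mul(-5, Pow(16, 2)), Mul(-3, 16), Mul(2, Pow(16, 3)))), 277) = Add(Mul(206, Add(-9, Mul(-5, 256), -48, Mul(2, 4096))), 277) = Add(Mul(206, Add(-9, -1280, -48, 8192)), 277) = Add(Mul(206, 6855), 277) = Add(1412130, 277) = 1412407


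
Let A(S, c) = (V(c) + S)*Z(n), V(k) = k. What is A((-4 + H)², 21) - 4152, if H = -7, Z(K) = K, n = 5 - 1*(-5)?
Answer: -2732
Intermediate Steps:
n = 10 (n = 5 + 5 = 10)
A(S, c) = 10*S + 10*c (A(S, c) = (c + S)*10 = (S + c)*10 = 10*S + 10*c)
A((-4 + H)², 21) - 4152 = (10*(-4 - 7)² + 10*21) - 4152 = (10*(-11)² + 210) - 4152 = (10*121 + 210) - 4152 = (1210 + 210) - 4152 = 1420 - 4152 = -2732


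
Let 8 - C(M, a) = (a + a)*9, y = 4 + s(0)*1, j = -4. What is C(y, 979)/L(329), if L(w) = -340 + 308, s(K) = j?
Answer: 8807/16 ≈ 550.44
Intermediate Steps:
s(K) = -4
y = 0 (y = 4 - 4*1 = 4 - 4 = 0)
L(w) = -32
C(M, a) = 8 - 18*a (C(M, a) = 8 - (a + a)*9 = 8 - 2*a*9 = 8 - 18*a)
C(y, 979)/L(329) = (8 - 18*979)/(-32) = (8 - 17622)*(-1/32) = -17614*(-1/32) = 8807/16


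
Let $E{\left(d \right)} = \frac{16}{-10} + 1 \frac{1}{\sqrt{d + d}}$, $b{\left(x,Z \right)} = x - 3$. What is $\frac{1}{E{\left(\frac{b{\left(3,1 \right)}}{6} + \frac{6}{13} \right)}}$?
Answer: $- \frac{480}{443} - \frac{50 \sqrt{39}}{443} \approx -1.7884$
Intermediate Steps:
$b{\left(x,Z \right)} = -3 + x$ ($b{\left(x,Z \right)} = x - 3 = -3 + x$)
$E{\left(d \right)} = - \frac{8}{5} + \frac{\sqrt{2}}{2 \sqrt{d}}$ ($E{\left(d \right)} = 16 \left(- \frac{1}{10}\right) + 1 \frac{1}{\sqrt{2 d}} = - \frac{8}{5} + 1 \frac{1}{\sqrt{2} \sqrt{d}} = - \frac{8}{5} + 1 \frac{\sqrt{2}}{2 \sqrt{d}} = - \frac{8}{5} + \frac{\sqrt{2}}{2 \sqrt{d}}$)
$\frac{1}{E{\left(\frac{b{\left(3,1 \right)}}{6} + \frac{6}{13} \right)}} = \frac{1}{- \frac{8}{5} + \frac{\sqrt{2}}{2 \sqrt{\frac{-3 + 3}{6} + \frac{6}{13}}}} = \frac{1}{- \frac{8}{5} + \frac{\sqrt{2}}{2 \sqrt{0 \cdot \frac{1}{6} + 6 \cdot \frac{1}{13}}}} = \frac{1}{- \frac{8}{5} + \frac{\sqrt{2}}{2 \sqrt{0 + \frac{6}{13}}}} = \frac{1}{- \frac{8}{5} + \frac{\sqrt{2}}{2 \frac{\sqrt{78}}{13}}} = \frac{1}{- \frac{8}{5} + \frac{\sqrt{2} \frac{\sqrt{78}}{6}}{2}} = \frac{1}{- \frac{8}{5} + \frac{\sqrt{39}}{6}}$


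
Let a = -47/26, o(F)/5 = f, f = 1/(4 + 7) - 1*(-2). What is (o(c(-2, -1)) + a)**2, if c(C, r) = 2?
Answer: 6115729/81796 ≈ 74.768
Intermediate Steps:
f = 23/11 (f = 1/11 + 2 = 23/11 ≈ 2.0909)
o(F) = 115/11 (o(F) = 5*(23/11) = 115/11)
a = -47/26 (a = -47*1/26 = -47/26 ≈ -1.8077)
(o(c(-2, -1)) + a)**2 = (115/11 - 47/26)**2 = (2473/286)**2 = 6115729/81796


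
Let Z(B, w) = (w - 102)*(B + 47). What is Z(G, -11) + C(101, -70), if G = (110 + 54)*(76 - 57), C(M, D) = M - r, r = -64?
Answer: -357254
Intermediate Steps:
C(M, D) = 64 + M (C(M, D) = M - 1*(-64) = M + 64 = 64 + M)
G = 3116 (G = 164*19 = 3116)
Z(B, w) = (-102 + w)*(47 + B)
Z(G, -11) + C(101, -70) = (-4794 - 102*3116 + 47*(-11) + 3116*(-11)) + (64 + 101) = (-4794 - 317832 - 517 - 34276) + 165 = -357419 + 165 = -357254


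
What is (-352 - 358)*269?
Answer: -190990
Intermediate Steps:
(-352 - 358)*269 = -710*269 = -190990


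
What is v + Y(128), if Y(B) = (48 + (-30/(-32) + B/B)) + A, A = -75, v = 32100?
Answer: 513199/16 ≈ 32075.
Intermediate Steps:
Y(B) = -401/16 (Y(B) = (48 + (-30/(-32) + B/B)) - 75 = (48 + (-30*(-1/32) + 1)) - 75 = (48 + (15/16 + 1)) - 75 = (48 + 31/16) - 75 = 799/16 - 75 = -401/16)
v + Y(128) = 32100 - 401/16 = 513199/16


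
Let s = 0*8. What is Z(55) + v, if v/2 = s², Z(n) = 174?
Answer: 174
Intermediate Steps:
s = 0
v = 0 (v = 2*0² = 2*0 = 0)
Z(55) + v = 174 + 0 = 174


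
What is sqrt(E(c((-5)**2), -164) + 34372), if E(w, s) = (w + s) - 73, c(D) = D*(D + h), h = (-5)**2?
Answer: sqrt(35385) ≈ 188.11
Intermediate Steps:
h = 25
c(D) = D*(25 + D) (c(D) = D*(D + 25) = D*(25 + D))
E(w, s) = -73 + s + w (E(w, s) = (s + w) - 73 = -73 + s + w)
sqrt(E(c((-5)**2), -164) + 34372) = sqrt((-73 - 164 + (-5)**2*(25 + (-5)**2)) + 34372) = sqrt((-73 - 164 + 25*(25 + 25)) + 34372) = sqrt((-73 - 164 + 25*50) + 34372) = sqrt((-73 - 164 + 1250) + 34372) = sqrt(1013 + 34372) = sqrt(35385)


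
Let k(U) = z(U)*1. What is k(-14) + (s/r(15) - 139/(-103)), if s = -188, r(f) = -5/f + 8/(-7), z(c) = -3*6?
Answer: 353479/3193 ≈ 110.70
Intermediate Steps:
z(c) = -18 (z(c) = -1*18 = -18)
r(f) = -8/7 - 5/f (r(f) = -5/f + 8*(-⅐) = -5/f - 8/7 = -8/7 - 5/f)
k(U) = -18 (k(U) = -18*1 = -18)
k(-14) + (s/r(15) - 139/(-103)) = -18 + (-188/(-8/7 - 5/15) - 139/(-103)) = -18 + (-188/(-8/7 - 5*1/15) - 139*(-1/103)) = -18 + (-188/(-8/7 - ⅓) + 139/103) = -18 + (-188/(-31/21) + 139/103) = -18 + (-188*(-21/31) + 139/103) = -18 + (3948/31 + 139/103) = -18 + 410953/3193 = 353479/3193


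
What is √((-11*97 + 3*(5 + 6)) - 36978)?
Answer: 2*I*√9503 ≈ 194.97*I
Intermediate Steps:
√((-11*97 + 3*(5 + 6)) - 36978) = √((-1067 + 3*11) - 36978) = √((-1067 + 33) - 36978) = √(-1034 - 36978) = √(-38012) = 2*I*√9503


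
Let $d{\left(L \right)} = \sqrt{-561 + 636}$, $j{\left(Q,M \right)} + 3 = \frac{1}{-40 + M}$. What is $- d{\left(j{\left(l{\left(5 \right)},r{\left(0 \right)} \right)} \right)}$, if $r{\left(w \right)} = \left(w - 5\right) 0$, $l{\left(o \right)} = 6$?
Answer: $- 5 \sqrt{3} \approx -8.6602$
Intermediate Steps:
$r{\left(w \right)} = 0$ ($r{\left(w \right)} = \left(-5 + w\right) 0 = 0$)
$j{\left(Q,M \right)} = -3 + \frac{1}{-40 + M}$
$d{\left(L \right)} = 5 \sqrt{3}$ ($d{\left(L \right)} = \sqrt{75} = 5 \sqrt{3}$)
$- d{\left(j{\left(l{\left(5 \right)},r{\left(0 \right)} \right)} \right)} = - 5 \sqrt{3}$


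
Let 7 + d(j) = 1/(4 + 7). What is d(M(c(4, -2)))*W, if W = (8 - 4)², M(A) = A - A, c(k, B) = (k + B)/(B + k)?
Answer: -1216/11 ≈ -110.55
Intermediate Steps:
c(k, B) = 1 (c(k, B) = (B + k)/(B + k) = 1)
M(A) = 0
W = 16 (W = 4² = 16)
d(j) = -76/11 (d(j) = -7 + 1/(4 + 7) = -7 + 1/11 = -76/11)
d(M(c(4, -2)))*W = -76/11*16 = -1216/11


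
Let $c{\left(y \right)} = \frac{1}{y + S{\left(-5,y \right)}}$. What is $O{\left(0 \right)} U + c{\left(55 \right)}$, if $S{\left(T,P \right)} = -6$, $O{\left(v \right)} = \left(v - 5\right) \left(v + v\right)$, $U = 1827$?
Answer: $\frac{1}{49} \approx 0.020408$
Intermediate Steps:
$O{\left(v \right)} = 2 v \left(-5 + v\right)$ ($O{\left(v \right)} = \left(-5 + v\right) 2 v = 2 v \left(-5 + v\right)$)
$c{\left(y \right)} = \frac{1}{-6 + y}$ ($c{\left(y \right)} = \frac{1}{y - 6} = \frac{1}{-6 + y}$)
$O{\left(0 \right)} U + c{\left(55 \right)} = 2 \cdot 0 \left(-5 + 0\right) 1827 + \frac{1}{-6 + 55} = 2 \cdot 0 \left(-5\right) 1827 + \frac{1}{49} = 0 \cdot 1827 + \frac{1}{49} = 0 + \frac{1}{49} = \frac{1}{49}$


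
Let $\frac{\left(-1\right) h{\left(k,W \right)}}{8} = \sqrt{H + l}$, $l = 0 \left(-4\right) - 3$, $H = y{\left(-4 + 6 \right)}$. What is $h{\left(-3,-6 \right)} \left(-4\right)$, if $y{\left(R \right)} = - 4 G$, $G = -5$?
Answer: $32 \sqrt{17} \approx 131.94$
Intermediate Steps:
$y{\left(R \right)} = 20$ ($y{\left(R \right)} = \left(-4\right) \left(-5\right) = 20$)
$H = 20$
$l = -3$ ($l = 0 - 3 = -3$)
$h{\left(k,W \right)} = - 8 \sqrt{17}$ ($h{\left(k,W \right)} = - 8 \sqrt{20 - 3} = - 8 \sqrt{17}$)
$h{\left(-3,-6 \right)} \left(-4\right) = - 8 \sqrt{17} \left(-4\right) = 32 \sqrt{17}$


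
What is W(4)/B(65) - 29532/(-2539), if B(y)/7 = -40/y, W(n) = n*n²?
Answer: -57332/17773 ≈ -3.2258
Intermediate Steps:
W(n) = n³
B(y) = -280/y (B(y) = 7*(-40/y) = -280/y)
W(4)/B(65) - 29532/(-2539) = 4³/((-280/65)) - 29532/(-2539) = 64/((-280*1/65)) - 29532*(-1/2539) = 64/(-56/13) + 29532/2539 = 64*(-13/56) + 29532/2539 = -104/7 + 29532/2539 = -57332/17773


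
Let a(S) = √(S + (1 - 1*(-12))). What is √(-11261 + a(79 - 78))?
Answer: √(-11261 + √14) ≈ 106.1*I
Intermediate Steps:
a(S) = √(13 + S) (a(S) = √(S + (1 + 12)) = √(S + 13) = √(13 + S))
√(-11261 + a(79 - 78)) = √(-11261 + √(13 + (79 - 78))) = √(-11261 + √(13 + 1)) = √(-11261 + √14)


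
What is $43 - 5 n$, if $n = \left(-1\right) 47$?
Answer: $278$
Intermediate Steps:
$n = -47$
$43 - 5 n = 43 - -235 = 43 + 235 = 278$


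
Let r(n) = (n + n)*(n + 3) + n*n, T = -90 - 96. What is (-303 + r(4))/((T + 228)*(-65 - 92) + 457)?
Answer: 231/6137 ≈ 0.037641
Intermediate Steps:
T = -186
r(n) = n² + 2*n*(3 + n) (r(n) = (2*n)*(3 + n) + n² = 2*n*(3 + n) + n² = n² + 2*n*(3 + n))
(-303 + r(4))/((T + 228)*(-65 - 92) + 457) = (-303 + 3*4*(2 + 4))/((-186 + 228)*(-65 - 92) + 457) = (-303 + 3*4*6)/(42*(-157) + 457) = (-303 + 72)/(-6594 + 457) = -231/(-6137) = -231*(-1/6137) = 231/6137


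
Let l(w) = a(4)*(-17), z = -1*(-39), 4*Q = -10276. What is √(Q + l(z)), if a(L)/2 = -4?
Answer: I*√2433 ≈ 49.325*I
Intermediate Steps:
a(L) = -8 (a(L) = 2*(-4) = -8)
Q = -2569 (Q = (¼)*(-10276) = -2569)
z = 39
l(w) = 136 (l(w) = -8*(-17) = 136)
√(Q + l(z)) = √(-2569 + 136) = √(-2433) = I*√2433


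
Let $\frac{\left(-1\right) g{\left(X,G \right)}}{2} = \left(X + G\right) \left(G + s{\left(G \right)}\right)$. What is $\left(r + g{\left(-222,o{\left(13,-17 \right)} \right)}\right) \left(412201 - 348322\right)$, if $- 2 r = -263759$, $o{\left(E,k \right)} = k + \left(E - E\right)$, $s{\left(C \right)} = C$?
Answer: $\frac{14772338145}{2} \approx 7.3862 \cdot 10^{9}$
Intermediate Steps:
$o{\left(E,k \right)} = k$ ($o{\left(E,k \right)} = k + 0 = k$)
$r = \frac{263759}{2}$ ($r = \left(- \frac{1}{2}\right) \left(-263759\right) = \frac{263759}{2} \approx 1.3188 \cdot 10^{5}$)
$g{\left(X,G \right)} = - 4 G \left(G + X\right)$ ($g{\left(X,G \right)} = - 2 \left(X + G\right) \left(G + G\right) = - 2 \left(G + X\right) 2 G = - 2 \cdot 2 G \left(G + X\right) = - 4 G \left(G + X\right)$)
$\left(r + g{\left(-222,o{\left(13,-17 \right)} \right)}\right) \left(412201 - 348322\right) = \left(\frac{263759}{2} + 4 \left(-17\right) \left(\left(-1\right) \left(-17\right) - -222\right)\right) \left(412201 - 348322\right) = \left(\frac{263759}{2} + 4 \left(-17\right) \left(17 + 222\right)\right) 63879 = \left(\frac{263759}{2} + 4 \left(-17\right) 239\right) 63879 = \left(\frac{263759}{2} - 16252\right) 63879 = \frac{231255}{2} \cdot 63879 = \frac{14772338145}{2}$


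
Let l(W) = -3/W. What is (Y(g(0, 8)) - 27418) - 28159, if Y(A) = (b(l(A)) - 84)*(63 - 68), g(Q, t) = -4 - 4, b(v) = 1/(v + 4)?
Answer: -386107/7 ≈ -55158.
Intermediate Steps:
b(v) = 1/(4 + v)
g(Q, t) = -8
Y(A) = 420 - 5/(4 - 3/A) (Y(A) = (1/(4 - 3/A) - 84)*(63 - 68) = (-84 + 1/(4 - 3/A))*(-5) = 420 - 5/(4 - 3/A))
(Y(g(0, 8)) - 27418) - 28159 = (5*(-252 + 335*(-8))/(-3 + 4*(-8)) - 27418) - 28159 = (5*(-252 - 2680)/(-3 - 32) - 27418) - 28159 = (5*(-2932)/(-35) - 27418) - 28159 = (5*(-1/35)*(-2932) - 27418) - 28159 = (2932/7 - 27418) - 28159 = -188994/7 - 28159 = -386107/7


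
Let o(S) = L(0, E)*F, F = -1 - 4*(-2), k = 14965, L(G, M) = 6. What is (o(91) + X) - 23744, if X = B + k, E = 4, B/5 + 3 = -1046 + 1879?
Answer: -4587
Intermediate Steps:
B = 4150 (B = -15 + 5*(-1046 + 1879) = -15 + 5*833 = -15 + 4165 = 4150)
F = 7 (F = -1 + 8 = 7)
o(S) = 42 (o(S) = 6*7 = 42)
X = 19115 (X = 4150 + 14965 = 19115)
(o(91) + X) - 23744 = (42 + 19115) - 23744 = 19157 - 23744 = -4587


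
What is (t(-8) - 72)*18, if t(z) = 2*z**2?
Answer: 1008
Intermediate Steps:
(t(-8) - 72)*18 = (2*(-8)**2 - 72)*18 = (2*64 - 72)*18 = (128 - 72)*18 = 56*18 = 1008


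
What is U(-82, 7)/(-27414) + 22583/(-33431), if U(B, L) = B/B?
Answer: -619123793/916477434 ≈ -0.67555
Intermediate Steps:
U(B, L) = 1
U(-82, 7)/(-27414) + 22583/(-33431) = 1/(-27414) + 22583/(-33431) = 1*(-1/27414) + 22583*(-1/33431) = -1/27414 - 22583/33431 = -619123793/916477434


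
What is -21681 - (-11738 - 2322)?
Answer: -7621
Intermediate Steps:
-21681 - (-11738 - 2322) = -21681 - 1*(-14060) = -21681 + 14060 = -7621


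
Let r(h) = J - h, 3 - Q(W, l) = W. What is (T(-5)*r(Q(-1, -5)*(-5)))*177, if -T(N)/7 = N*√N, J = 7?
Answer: 167265*I*√5 ≈ 3.7402e+5*I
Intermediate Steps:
Q(W, l) = 3 - W
r(h) = 7 - h
T(N) = -7*N^(3/2) (T(N) = -7*N*√N = -7*N^(3/2))
(T(-5)*r(Q(-1, -5)*(-5)))*177 = ((-(-35)*I*√5)*(7 - (3 - 1*(-1))*(-5)))*177 = ((-(-35)*I*√5)*(7 - (3 + 1)*(-5)))*177 = ((35*I*√5)*(7 - 4*(-5)))*177 = ((35*I*√5)*(7 - 1*(-20)))*177 = ((35*I*√5)*(7 + 20))*177 = ((35*I*√5)*27)*177 = (945*I*√5)*177 = 167265*I*√5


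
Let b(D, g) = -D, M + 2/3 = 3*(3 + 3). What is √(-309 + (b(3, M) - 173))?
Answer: I*√485 ≈ 22.023*I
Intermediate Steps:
M = 52/3 (M = -⅔ + 3*(3 + 3) = -⅔ + 3*6 = -⅔ + 18 = 52/3 ≈ 17.333)
√(-309 + (b(3, M) - 173)) = √(-309 + (-1*3 - 173)) = √(-309 + (-3 - 173)) = √(-309 - 176) = √(-485) = I*√485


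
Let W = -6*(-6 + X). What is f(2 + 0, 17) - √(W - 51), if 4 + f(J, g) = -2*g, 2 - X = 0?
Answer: -38 - 3*I*√3 ≈ -38.0 - 5.1962*I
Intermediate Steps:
X = 2 (X = 2 - 1*0 = 2 + 0 = 2)
f(J, g) = -4 - 2*g
W = 24 (W = -6*(-6 + 2) = -6*(-4) = 24)
f(2 + 0, 17) - √(W - 51) = (-4 - 2*17) - √(24 - 51) = (-4 - 34) - √(-27) = -38 - 3*I*√3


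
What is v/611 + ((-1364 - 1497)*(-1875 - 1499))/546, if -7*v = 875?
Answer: 32406172/1833 ≈ 17679.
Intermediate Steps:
v = -125 (v = -⅐*875 = -125)
v/611 + ((-1364 - 1497)*(-1875 - 1499))/546 = -125/611 + ((-1364 - 1497)*(-1875 - 1499))/546 = -125*1/611 - 2861*(-3374)*(1/546) = -125/611 + 9653014*(1/546) = -125/611 + 689501/39 = 32406172/1833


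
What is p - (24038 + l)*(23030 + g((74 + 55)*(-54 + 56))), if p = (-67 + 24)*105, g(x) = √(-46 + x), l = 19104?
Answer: -993564775 - 86284*√53 ≈ -9.9419e+8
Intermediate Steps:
p = -4515 (p = -43*105 = -4515)
p - (24038 + l)*(23030 + g((74 + 55)*(-54 + 56))) = -4515 - (24038 + 19104)*(23030 + √(-46 + (74 + 55)*(-54 + 56))) = -4515 - 43142*(23030 + √(-46 + 129*2)) = -4515 - 43142*(23030 + √(-46 + 258)) = -4515 - 43142*(23030 + √212) = -4515 - 43142*(23030 + 2*√53) = -4515 - (993560260 + 86284*√53) = -4515 + (-993560260 - 86284*√53) = -993564775 - 86284*√53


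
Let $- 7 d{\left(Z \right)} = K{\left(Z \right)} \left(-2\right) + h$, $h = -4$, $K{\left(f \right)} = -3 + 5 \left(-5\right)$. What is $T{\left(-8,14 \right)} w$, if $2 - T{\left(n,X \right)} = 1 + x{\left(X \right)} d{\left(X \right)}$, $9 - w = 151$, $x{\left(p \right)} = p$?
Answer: $-14910$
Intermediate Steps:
$K{\left(f \right)} = -28$ ($K{\left(f \right)} = -3 - 25 = -28$)
$w = -142$ ($w = 9 - 151 = -142$)
$d{\left(Z \right)} = - \frac{52}{7}$ ($d{\left(Z \right)} = - \frac{\left(-28\right) \left(-2\right) - 4}{7} = - \frac{56 - 4}{7} = \left(- \frac{1}{7}\right) 52 = - \frac{52}{7}$)
$T{\left(n,X \right)} = 1 + \frac{52 X}{7}$ ($T{\left(n,X \right)} = 2 - \left(1 + X \left(- \frac{52}{7}\right)\right) = 2 - \left(1 - \frac{52 X}{7}\right) = 2 + \left(-1 + \frac{52 X}{7}\right) = 1 + \frac{52 X}{7}$)
$T{\left(-8,14 \right)} w = \left(1 + \frac{52}{7} \cdot 14\right) \left(-142\right) = \left(1 + 104\right) \left(-142\right) = 105 \left(-142\right) = -14910$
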